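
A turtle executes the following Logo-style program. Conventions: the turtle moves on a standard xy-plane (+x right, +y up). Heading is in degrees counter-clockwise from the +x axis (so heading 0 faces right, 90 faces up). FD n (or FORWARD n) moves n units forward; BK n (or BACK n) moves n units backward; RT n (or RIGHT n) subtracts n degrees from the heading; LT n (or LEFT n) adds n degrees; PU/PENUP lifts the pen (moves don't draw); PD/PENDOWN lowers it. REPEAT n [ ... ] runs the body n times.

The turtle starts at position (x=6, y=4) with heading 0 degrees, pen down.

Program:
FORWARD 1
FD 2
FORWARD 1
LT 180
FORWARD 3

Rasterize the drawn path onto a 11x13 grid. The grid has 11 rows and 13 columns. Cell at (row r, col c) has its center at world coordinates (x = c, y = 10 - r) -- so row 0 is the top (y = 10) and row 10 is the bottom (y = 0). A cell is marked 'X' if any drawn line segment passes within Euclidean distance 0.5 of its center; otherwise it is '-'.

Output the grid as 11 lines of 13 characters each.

Segment 0: (6,4) -> (7,4)
Segment 1: (7,4) -> (9,4)
Segment 2: (9,4) -> (10,4)
Segment 3: (10,4) -> (7,4)

Answer: -------------
-------------
-------------
-------------
-------------
-------------
------XXXXX--
-------------
-------------
-------------
-------------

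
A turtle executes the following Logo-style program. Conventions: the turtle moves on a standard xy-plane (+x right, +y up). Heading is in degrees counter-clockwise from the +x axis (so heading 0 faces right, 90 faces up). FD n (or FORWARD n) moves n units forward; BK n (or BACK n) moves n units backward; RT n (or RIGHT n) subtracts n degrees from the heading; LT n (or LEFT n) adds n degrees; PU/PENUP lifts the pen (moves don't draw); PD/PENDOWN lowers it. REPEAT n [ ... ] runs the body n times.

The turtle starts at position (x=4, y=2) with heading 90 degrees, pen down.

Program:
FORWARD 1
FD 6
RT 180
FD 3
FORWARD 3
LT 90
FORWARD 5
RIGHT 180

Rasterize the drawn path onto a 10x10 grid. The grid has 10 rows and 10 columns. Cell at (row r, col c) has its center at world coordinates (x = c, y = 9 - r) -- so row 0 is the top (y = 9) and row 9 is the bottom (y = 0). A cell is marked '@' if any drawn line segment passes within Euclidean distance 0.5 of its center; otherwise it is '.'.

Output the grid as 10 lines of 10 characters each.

Answer: ....@.....
....@.....
....@.....
....@.....
....@.....
....@.....
....@@@@@@
....@.....
..........
..........

Derivation:
Segment 0: (4,2) -> (4,3)
Segment 1: (4,3) -> (4,9)
Segment 2: (4,9) -> (4,6)
Segment 3: (4,6) -> (4,3)
Segment 4: (4,3) -> (9,3)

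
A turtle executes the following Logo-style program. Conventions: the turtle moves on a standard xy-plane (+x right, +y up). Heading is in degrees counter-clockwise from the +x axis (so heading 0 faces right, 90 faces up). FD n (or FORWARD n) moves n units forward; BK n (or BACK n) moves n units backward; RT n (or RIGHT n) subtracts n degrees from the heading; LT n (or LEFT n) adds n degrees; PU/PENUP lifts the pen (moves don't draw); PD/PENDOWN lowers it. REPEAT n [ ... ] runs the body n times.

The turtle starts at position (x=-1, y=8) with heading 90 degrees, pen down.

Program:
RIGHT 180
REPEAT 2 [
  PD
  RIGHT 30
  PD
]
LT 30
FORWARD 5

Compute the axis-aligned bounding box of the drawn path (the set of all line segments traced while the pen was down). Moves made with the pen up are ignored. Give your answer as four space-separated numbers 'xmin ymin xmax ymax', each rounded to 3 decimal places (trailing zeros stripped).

Answer: -3.5 3.67 -1 8

Derivation:
Executing turtle program step by step:
Start: pos=(-1,8), heading=90, pen down
RT 180: heading 90 -> 270
REPEAT 2 [
  -- iteration 1/2 --
  PD: pen down
  RT 30: heading 270 -> 240
  PD: pen down
  -- iteration 2/2 --
  PD: pen down
  RT 30: heading 240 -> 210
  PD: pen down
]
LT 30: heading 210 -> 240
FD 5: (-1,8) -> (-3.5,3.67) [heading=240, draw]
Final: pos=(-3.5,3.67), heading=240, 1 segment(s) drawn

Segment endpoints: x in {-3.5, -1}, y in {3.67, 8}
xmin=-3.5, ymin=3.67, xmax=-1, ymax=8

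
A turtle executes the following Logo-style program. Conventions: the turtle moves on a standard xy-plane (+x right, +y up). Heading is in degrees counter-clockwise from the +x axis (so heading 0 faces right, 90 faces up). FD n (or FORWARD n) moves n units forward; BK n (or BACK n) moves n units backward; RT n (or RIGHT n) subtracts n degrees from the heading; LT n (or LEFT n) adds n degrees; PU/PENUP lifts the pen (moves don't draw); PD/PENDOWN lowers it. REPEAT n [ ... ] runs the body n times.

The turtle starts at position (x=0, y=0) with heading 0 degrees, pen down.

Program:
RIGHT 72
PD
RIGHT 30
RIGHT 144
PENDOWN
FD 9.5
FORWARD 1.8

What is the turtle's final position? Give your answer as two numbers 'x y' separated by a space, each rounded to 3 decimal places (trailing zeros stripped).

Answer: -4.596 10.323

Derivation:
Executing turtle program step by step:
Start: pos=(0,0), heading=0, pen down
RT 72: heading 0 -> 288
PD: pen down
RT 30: heading 288 -> 258
RT 144: heading 258 -> 114
PD: pen down
FD 9.5: (0,0) -> (-3.864,8.679) [heading=114, draw]
FD 1.8: (-3.864,8.679) -> (-4.596,10.323) [heading=114, draw]
Final: pos=(-4.596,10.323), heading=114, 2 segment(s) drawn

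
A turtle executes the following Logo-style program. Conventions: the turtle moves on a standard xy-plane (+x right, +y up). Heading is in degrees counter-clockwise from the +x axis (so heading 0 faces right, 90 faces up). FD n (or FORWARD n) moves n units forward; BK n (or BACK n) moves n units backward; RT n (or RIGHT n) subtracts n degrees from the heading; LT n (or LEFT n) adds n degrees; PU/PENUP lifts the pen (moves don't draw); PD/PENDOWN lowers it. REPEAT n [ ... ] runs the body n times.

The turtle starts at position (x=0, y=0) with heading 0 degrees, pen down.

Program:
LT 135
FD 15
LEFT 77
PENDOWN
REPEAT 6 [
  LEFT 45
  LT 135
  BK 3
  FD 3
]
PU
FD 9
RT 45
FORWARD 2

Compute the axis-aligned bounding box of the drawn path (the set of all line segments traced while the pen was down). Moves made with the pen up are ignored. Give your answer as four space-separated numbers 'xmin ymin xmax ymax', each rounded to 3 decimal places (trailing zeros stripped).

Answer: -13.151 0 0 12.196

Derivation:
Executing turtle program step by step:
Start: pos=(0,0), heading=0, pen down
LT 135: heading 0 -> 135
FD 15: (0,0) -> (-10.607,10.607) [heading=135, draw]
LT 77: heading 135 -> 212
PD: pen down
REPEAT 6 [
  -- iteration 1/6 --
  LT 45: heading 212 -> 257
  LT 135: heading 257 -> 32
  BK 3: (-10.607,10.607) -> (-13.151,9.017) [heading=32, draw]
  FD 3: (-13.151,9.017) -> (-10.607,10.607) [heading=32, draw]
  -- iteration 2/6 --
  LT 45: heading 32 -> 77
  LT 135: heading 77 -> 212
  BK 3: (-10.607,10.607) -> (-8.062,12.196) [heading=212, draw]
  FD 3: (-8.062,12.196) -> (-10.607,10.607) [heading=212, draw]
  -- iteration 3/6 --
  LT 45: heading 212 -> 257
  LT 135: heading 257 -> 32
  BK 3: (-10.607,10.607) -> (-13.151,9.017) [heading=32, draw]
  FD 3: (-13.151,9.017) -> (-10.607,10.607) [heading=32, draw]
  -- iteration 4/6 --
  LT 45: heading 32 -> 77
  LT 135: heading 77 -> 212
  BK 3: (-10.607,10.607) -> (-8.062,12.196) [heading=212, draw]
  FD 3: (-8.062,12.196) -> (-10.607,10.607) [heading=212, draw]
  -- iteration 5/6 --
  LT 45: heading 212 -> 257
  LT 135: heading 257 -> 32
  BK 3: (-10.607,10.607) -> (-13.151,9.017) [heading=32, draw]
  FD 3: (-13.151,9.017) -> (-10.607,10.607) [heading=32, draw]
  -- iteration 6/6 --
  LT 45: heading 32 -> 77
  LT 135: heading 77 -> 212
  BK 3: (-10.607,10.607) -> (-8.062,12.196) [heading=212, draw]
  FD 3: (-8.062,12.196) -> (-10.607,10.607) [heading=212, draw]
]
PU: pen up
FD 9: (-10.607,10.607) -> (-18.239,5.837) [heading=212, move]
RT 45: heading 212 -> 167
FD 2: (-18.239,5.837) -> (-20.188,6.287) [heading=167, move]
Final: pos=(-20.188,6.287), heading=167, 13 segment(s) drawn

Segment endpoints: x in {-13.151, -13.151, -10.607, -10.607, -8.062, -8.062, 0}, y in {0, 9.017, 10.607, 12.196, 12.196}
xmin=-13.151, ymin=0, xmax=0, ymax=12.196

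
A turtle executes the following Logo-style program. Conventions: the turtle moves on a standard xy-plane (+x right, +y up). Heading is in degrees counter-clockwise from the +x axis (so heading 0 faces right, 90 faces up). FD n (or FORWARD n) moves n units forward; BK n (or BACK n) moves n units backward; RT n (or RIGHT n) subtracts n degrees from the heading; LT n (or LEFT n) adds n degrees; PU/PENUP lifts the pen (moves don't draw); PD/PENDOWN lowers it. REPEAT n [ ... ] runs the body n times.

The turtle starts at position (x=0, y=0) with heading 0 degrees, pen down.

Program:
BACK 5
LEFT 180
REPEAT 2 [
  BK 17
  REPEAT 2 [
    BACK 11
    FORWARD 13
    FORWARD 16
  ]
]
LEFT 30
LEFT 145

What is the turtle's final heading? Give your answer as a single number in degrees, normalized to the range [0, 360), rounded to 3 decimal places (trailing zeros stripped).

Answer: 355

Derivation:
Executing turtle program step by step:
Start: pos=(0,0), heading=0, pen down
BK 5: (0,0) -> (-5,0) [heading=0, draw]
LT 180: heading 0 -> 180
REPEAT 2 [
  -- iteration 1/2 --
  BK 17: (-5,0) -> (12,0) [heading=180, draw]
  REPEAT 2 [
    -- iteration 1/2 --
    BK 11: (12,0) -> (23,0) [heading=180, draw]
    FD 13: (23,0) -> (10,0) [heading=180, draw]
    FD 16: (10,0) -> (-6,0) [heading=180, draw]
    -- iteration 2/2 --
    BK 11: (-6,0) -> (5,0) [heading=180, draw]
    FD 13: (5,0) -> (-8,0) [heading=180, draw]
    FD 16: (-8,0) -> (-24,0) [heading=180, draw]
  ]
  -- iteration 2/2 --
  BK 17: (-24,0) -> (-7,0) [heading=180, draw]
  REPEAT 2 [
    -- iteration 1/2 --
    BK 11: (-7,0) -> (4,0) [heading=180, draw]
    FD 13: (4,0) -> (-9,0) [heading=180, draw]
    FD 16: (-9,0) -> (-25,0) [heading=180, draw]
    -- iteration 2/2 --
    BK 11: (-25,0) -> (-14,0) [heading=180, draw]
    FD 13: (-14,0) -> (-27,0) [heading=180, draw]
    FD 16: (-27,0) -> (-43,0) [heading=180, draw]
  ]
]
LT 30: heading 180 -> 210
LT 145: heading 210 -> 355
Final: pos=(-43,0), heading=355, 15 segment(s) drawn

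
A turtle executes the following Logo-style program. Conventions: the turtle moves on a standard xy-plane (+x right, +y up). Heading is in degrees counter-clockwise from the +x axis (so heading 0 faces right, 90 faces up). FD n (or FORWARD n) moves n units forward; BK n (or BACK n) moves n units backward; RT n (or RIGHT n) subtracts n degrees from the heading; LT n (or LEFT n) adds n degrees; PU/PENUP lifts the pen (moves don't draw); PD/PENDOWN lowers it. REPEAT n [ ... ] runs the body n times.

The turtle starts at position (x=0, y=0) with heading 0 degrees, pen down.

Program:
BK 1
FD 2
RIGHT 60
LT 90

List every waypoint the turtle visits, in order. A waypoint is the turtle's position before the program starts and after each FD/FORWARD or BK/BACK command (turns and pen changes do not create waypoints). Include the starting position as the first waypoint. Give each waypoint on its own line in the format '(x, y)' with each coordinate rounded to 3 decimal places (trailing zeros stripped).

Executing turtle program step by step:
Start: pos=(0,0), heading=0, pen down
BK 1: (0,0) -> (-1,0) [heading=0, draw]
FD 2: (-1,0) -> (1,0) [heading=0, draw]
RT 60: heading 0 -> 300
LT 90: heading 300 -> 30
Final: pos=(1,0), heading=30, 2 segment(s) drawn
Waypoints (3 total):
(0, 0)
(-1, 0)
(1, 0)

Answer: (0, 0)
(-1, 0)
(1, 0)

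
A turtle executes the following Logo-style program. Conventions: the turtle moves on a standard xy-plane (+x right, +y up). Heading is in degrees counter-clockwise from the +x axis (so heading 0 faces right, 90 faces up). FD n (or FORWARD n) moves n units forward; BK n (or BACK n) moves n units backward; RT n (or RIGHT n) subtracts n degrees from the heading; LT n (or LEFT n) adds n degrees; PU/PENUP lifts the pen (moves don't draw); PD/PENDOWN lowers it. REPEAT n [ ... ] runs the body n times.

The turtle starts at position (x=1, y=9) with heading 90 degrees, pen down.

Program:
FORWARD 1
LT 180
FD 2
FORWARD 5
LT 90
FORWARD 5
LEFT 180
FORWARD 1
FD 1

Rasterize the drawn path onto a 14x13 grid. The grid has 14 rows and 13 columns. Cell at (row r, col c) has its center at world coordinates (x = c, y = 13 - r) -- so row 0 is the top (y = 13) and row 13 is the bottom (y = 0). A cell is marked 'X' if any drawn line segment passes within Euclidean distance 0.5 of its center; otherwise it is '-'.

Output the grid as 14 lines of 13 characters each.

Segment 0: (1,9) -> (1,10)
Segment 1: (1,10) -> (1,8)
Segment 2: (1,8) -> (1,3)
Segment 3: (1,3) -> (6,3)
Segment 4: (6,3) -> (5,3)
Segment 5: (5,3) -> (4,3)

Answer: -------------
-------------
-------------
-X-----------
-X-----------
-X-----------
-X-----------
-X-----------
-X-----------
-X-----------
-XXXXXX------
-------------
-------------
-------------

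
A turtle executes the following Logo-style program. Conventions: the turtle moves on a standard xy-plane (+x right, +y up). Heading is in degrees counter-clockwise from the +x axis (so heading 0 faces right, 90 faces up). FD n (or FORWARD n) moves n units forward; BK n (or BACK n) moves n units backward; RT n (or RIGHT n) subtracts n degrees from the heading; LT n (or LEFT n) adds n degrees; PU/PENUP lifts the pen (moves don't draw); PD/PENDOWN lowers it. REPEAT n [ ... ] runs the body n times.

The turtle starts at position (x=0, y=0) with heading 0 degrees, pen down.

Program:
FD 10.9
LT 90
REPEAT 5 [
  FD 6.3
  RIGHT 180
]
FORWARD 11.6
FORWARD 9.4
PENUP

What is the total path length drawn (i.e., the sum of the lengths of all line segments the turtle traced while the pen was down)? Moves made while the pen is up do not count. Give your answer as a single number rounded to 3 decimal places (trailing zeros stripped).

Answer: 63.4

Derivation:
Executing turtle program step by step:
Start: pos=(0,0), heading=0, pen down
FD 10.9: (0,0) -> (10.9,0) [heading=0, draw]
LT 90: heading 0 -> 90
REPEAT 5 [
  -- iteration 1/5 --
  FD 6.3: (10.9,0) -> (10.9,6.3) [heading=90, draw]
  RT 180: heading 90 -> 270
  -- iteration 2/5 --
  FD 6.3: (10.9,6.3) -> (10.9,0) [heading=270, draw]
  RT 180: heading 270 -> 90
  -- iteration 3/5 --
  FD 6.3: (10.9,0) -> (10.9,6.3) [heading=90, draw]
  RT 180: heading 90 -> 270
  -- iteration 4/5 --
  FD 6.3: (10.9,6.3) -> (10.9,0) [heading=270, draw]
  RT 180: heading 270 -> 90
  -- iteration 5/5 --
  FD 6.3: (10.9,0) -> (10.9,6.3) [heading=90, draw]
  RT 180: heading 90 -> 270
]
FD 11.6: (10.9,6.3) -> (10.9,-5.3) [heading=270, draw]
FD 9.4: (10.9,-5.3) -> (10.9,-14.7) [heading=270, draw]
PU: pen up
Final: pos=(10.9,-14.7), heading=270, 8 segment(s) drawn

Segment lengths:
  seg 1: (0,0) -> (10.9,0), length = 10.9
  seg 2: (10.9,0) -> (10.9,6.3), length = 6.3
  seg 3: (10.9,6.3) -> (10.9,0), length = 6.3
  seg 4: (10.9,0) -> (10.9,6.3), length = 6.3
  seg 5: (10.9,6.3) -> (10.9,0), length = 6.3
  seg 6: (10.9,0) -> (10.9,6.3), length = 6.3
  seg 7: (10.9,6.3) -> (10.9,-5.3), length = 11.6
  seg 8: (10.9,-5.3) -> (10.9,-14.7), length = 9.4
Total = 63.4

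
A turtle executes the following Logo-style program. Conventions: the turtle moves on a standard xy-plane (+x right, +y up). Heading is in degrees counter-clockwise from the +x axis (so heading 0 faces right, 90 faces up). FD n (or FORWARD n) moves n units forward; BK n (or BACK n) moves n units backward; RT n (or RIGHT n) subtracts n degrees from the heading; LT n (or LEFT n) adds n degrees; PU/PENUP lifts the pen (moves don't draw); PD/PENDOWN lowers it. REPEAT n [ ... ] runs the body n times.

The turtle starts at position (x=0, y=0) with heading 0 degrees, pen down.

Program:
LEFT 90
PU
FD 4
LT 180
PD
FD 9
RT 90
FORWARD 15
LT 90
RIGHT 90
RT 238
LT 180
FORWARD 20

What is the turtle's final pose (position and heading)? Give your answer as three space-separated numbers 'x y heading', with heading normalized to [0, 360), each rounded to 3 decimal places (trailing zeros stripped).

Executing turtle program step by step:
Start: pos=(0,0), heading=0, pen down
LT 90: heading 0 -> 90
PU: pen up
FD 4: (0,0) -> (0,4) [heading=90, move]
LT 180: heading 90 -> 270
PD: pen down
FD 9: (0,4) -> (0,-5) [heading=270, draw]
RT 90: heading 270 -> 180
FD 15: (0,-5) -> (-15,-5) [heading=180, draw]
LT 90: heading 180 -> 270
RT 90: heading 270 -> 180
RT 238: heading 180 -> 302
LT 180: heading 302 -> 122
FD 20: (-15,-5) -> (-25.598,11.961) [heading=122, draw]
Final: pos=(-25.598,11.961), heading=122, 3 segment(s) drawn

Answer: -25.598 11.961 122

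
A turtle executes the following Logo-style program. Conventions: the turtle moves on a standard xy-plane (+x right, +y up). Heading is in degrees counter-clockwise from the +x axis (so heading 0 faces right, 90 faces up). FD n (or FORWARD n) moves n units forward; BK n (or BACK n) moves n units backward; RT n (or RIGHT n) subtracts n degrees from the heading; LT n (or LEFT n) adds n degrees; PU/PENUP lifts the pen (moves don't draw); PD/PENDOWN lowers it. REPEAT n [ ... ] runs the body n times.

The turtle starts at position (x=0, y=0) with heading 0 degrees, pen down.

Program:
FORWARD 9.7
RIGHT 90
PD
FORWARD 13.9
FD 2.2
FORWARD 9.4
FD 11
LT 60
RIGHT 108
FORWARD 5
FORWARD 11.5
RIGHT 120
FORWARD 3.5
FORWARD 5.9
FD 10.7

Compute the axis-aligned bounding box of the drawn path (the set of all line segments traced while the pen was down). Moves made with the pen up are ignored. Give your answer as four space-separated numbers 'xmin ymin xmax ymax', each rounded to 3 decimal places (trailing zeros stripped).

Answer: -6.741 -47.541 9.7 0

Derivation:
Executing turtle program step by step:
Start: pos=(0,0), heading=0, pen down
FD 9.7: (0,0) -> (9.7,0) [heading=0, draw]
RT 90: heading 0 -> 270
PD: pen down
FD 13.9: (9.7,0) -> (9.7,-13.9) [heading=270, draw]
FD 2.2: (9.7,-13.9) -> (9.7,-16.1) [heading=270, draw]
FD 9.4: (9.7,-16.1) -> (9.7,-25.5) [heading=270, draw]
FD 11: (9.7,-25.5) -> (9.7,-36.5) [heading=270, draw]
LT 60: heading 270 -> 330
RT 108: heading 330 -> 222
FD 5: (9.7,-36.5) -> (5.984,-39.846) [heading=222, draw]
FD 11.5: (5.984,-39.846) -> (-2.562,-47.541) [heading=222, draw]
RT 120: heading 222 -> 102
FD 3.5: (-2.562,-47.541) -> (-3.29,-44.117) [heading=102, draw]
FD 5.9: (-3.29,-44.117) -> (-4.516,-38.346) [heading=102, draw]
FD 10.7: (-4.516,-38.346) -> (-6.741,-27.88) [heading=102, draw]
Final: pos=(-6.741,-27.88), heading=102, 10 segment(s) drawn

Segment endpoints: x in {-6.741, -4.516, -3.29, -2.562, 0, 5.984, 9.7}, y in {-47.541, -44.117, -39.846, -38.346, -36.5, -27.88, -25.5, -16.1, -13.9, 0}
xmin=-6.741, ymin=-47.541, xmax=9.7, ymax=0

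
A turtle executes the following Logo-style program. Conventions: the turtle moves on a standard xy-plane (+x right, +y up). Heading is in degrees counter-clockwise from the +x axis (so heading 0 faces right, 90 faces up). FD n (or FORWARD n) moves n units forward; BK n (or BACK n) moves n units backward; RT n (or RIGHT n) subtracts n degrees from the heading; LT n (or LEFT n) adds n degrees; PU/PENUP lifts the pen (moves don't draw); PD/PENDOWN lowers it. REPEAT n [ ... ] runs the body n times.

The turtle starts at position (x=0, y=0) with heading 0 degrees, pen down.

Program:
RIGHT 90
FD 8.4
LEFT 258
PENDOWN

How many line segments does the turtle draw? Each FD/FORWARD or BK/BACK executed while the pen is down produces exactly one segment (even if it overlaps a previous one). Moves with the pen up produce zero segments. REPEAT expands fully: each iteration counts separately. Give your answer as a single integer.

Executing turtle program step by step:
Start: pos=(0,0), heading=0, pen down
RT 90: heading 0 -> 270
FD 8.4: (0,0) -> (0,-8.4) [heading=270, draw]
LT 258: heading 270 -> 168
PD: pen down
Final: pos=(0,-8.4), heading=168, 1 segment(s) drawn
Segments drawn: 1

Answer: 1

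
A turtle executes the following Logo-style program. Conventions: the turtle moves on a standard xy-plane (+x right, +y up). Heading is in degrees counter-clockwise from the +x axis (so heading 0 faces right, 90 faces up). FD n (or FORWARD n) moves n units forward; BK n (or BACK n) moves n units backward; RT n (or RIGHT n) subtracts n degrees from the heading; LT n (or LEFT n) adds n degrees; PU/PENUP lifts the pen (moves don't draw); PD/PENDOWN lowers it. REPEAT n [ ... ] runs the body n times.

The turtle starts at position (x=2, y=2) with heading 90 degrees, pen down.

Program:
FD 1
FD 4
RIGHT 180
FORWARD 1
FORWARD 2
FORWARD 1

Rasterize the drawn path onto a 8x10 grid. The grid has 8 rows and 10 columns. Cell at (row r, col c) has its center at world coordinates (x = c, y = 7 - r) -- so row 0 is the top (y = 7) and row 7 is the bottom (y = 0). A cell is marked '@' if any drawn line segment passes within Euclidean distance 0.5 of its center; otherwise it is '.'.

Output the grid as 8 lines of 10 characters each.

Answer: ..@.......
..@.......
..@.......
..@.......
..@.......
..@.......
..........
..........

Derivation:
Segment 0: (2,2) -> (2,3)
Segment 1: (2,3) -> (2,7)
Segment 2: (2,7) -> (2,6)
Segment 3: (2,6) -> (2,4)
Segment 4: (2,4) -> (2,3)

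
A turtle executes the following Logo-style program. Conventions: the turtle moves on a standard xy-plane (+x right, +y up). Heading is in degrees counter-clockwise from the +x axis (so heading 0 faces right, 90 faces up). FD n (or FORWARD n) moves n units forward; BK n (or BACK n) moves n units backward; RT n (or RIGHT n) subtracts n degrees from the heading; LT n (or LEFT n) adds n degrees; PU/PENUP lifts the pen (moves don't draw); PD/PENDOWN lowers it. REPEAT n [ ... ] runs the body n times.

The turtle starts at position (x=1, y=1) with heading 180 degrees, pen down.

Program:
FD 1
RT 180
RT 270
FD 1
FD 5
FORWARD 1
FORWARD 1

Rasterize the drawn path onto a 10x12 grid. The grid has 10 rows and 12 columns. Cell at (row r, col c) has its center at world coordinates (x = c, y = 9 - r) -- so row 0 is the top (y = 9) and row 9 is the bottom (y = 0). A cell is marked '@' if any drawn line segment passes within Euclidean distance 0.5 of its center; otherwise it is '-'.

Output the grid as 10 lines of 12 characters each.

Answer: @-----------
@-----------
@-----------
@-----------
@-----------
@-----------
@-----------
@-----------
@@----------
------------

Derivation:
Segment 0: (1,1) -> (0,1)
Segment 1: (0,1) -> (-0,2)
Segment 2: (-0,2) -> (-0,7)
Segment 3: (-0,7) -> (-0,8)
Segment 4: (-0,8) -> (-0,9)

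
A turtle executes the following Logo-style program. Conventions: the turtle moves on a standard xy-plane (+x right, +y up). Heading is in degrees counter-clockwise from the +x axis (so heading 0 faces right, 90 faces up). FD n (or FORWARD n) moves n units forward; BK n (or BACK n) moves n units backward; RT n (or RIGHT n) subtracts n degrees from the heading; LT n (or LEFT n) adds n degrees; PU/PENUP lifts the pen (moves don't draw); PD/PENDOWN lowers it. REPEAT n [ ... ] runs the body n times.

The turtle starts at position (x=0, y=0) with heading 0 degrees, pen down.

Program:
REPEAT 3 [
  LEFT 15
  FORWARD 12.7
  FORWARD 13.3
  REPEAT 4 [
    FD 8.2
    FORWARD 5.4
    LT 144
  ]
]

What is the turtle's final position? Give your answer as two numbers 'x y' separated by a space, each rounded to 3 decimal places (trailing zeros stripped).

Answer: 2.004 9.584

Derivation:
Executing turtle program step by step:
Start: pos=(0,0), heading=0, pen down
REPEAT 3 [
  -- iteration 1/3 --
  LT 15: heading 0 -> 15
  FD 12.7: (0,0) -> (12.267,3.287) [heading=15, draw]
  FD 13.3: (12.267,3.287) -> (25.114,6.729) [heading=15, draw]
  REPEAT 4 [
    -- iteration 1/4 --
    FD 8.2: (25.114,6.729) -> (33.035,8.852) [heading=15, draw]
    FD 5.4: (33.035,8.852) -> (38.251,10.249) [heading=15, draw]
    LT 144: heading 15 -> 159
    -- iteration 2/4 --
    FD 8.2: (38.251,10.249) -> (30.595,13.188) [heading=159, draw]
    FD 5.4: (30.595,13.188) -> (25.554,15.123) [heading=159, draw]
    LT 144: heading 159 -> 303
    -- iteration 3/4 --
    FD 8.2: (25.554,15.123) -> (30.02,8.246) [heading=303, draw]
    FD 5.4: (30.02,8.246) -> (32.961,3.717) [heading=303, draw]
    LT 144: heading 303 -> 87
    -- iteration 4/4 --
    FD 8.2: (32.961,3.717) -> (33.39,11.906) [heading=87, draw]
    FD 5.4: (33.39,11.906) -> (33.673,17.298) [heading=87, draw]
    LT 144: heading 87 -> 231
  ]
  -- iteration 2/3 --
  LT 15: heading 231 -> 246
  FD 12.7: (33.673,17.298) -> (28.507,5.696) [heading=246, draw]
  FD 13.3: (28.507,5.696) -> (23.098,-6.454) [heading=246, draw]
  REPEAT 4 [
    -- iteration 1/4 --
    FD 8.2: (23.098,-6.454) -> (19.762,-13.945) [heading=246, draw]
    FD 5.4: (19.762,-13.945) -> (17.566,-18.878) [heading=246, draw]
    LT 144: heading 246 -> 30
    -- iteration 2/4 --
    FD 8.2: (17.566,-18.878) -> (24.667,-14.778) [heading=30, draw]
    FD 5.4: (24.667,-14.778) -> (29.344,-12.078) [heading=30, draw]
    LT 144: heading 30 -> 174
    -- iteration 3/4 --
    FD 8.2: (29.344,-12.078) -> (21.189,-11.221) [heading=174, draw]
    FD 5.4: (21.189,-11.221) -> (15.819,-10.656) [heading=174, draw]
    LT 144: heading 174 -> 318
    -- iteration 4/4 --
    FD 8.2: (15.819,-10.656) -> (21.912,-16.143) [heading=318, draw]
    FD 5.4: (21.912,-16.143) -> (25.925,-19.757) [heading=318, draw]
    LT 144: heading 318 -> 102
  ]
  -- iteration 3/3 --
  LT 15: heading 102 -> 117
  FD 12.7: (25.925,-19.757) -> (20.16,-8.441) [heading=117, draw]
  FD 13.3: (20.16,-8.441) -> (14.122,3.41) [heading=117, draw]
  REPEAT 4 [
    -- iteration 1/4 --
    FD 8.2: (14.122,3.41) -> (10.399,10.716) [heading=117, draw]
    FD 5.4: (10.399,10.716) -> (7.947,15.527) [heading=117, draw]
    LT 144: heading 117 -> 261
    -- iteration 2/4 --
    FD 8.2: (7.947,15.527) -> (6.664,7.428) [heading=261, draw]
    FD 5.4: (6.664,7.428) -> (5.82,2.095) [heading=261, draw]
    LT 144: heading 261 -> 45
    -- iteration 3/4 --
    FD 8.2: (5.82,2.095) -> (11.618,7.893) [heading=45, draw]
    FD 5.4: (11.618,7.893) -> (15.436,11.711) [heading=45, draw]
    LT 144: heading 45 -> 189
    -- iteration 4/4 --
    FD 8.2: (15.436,11.711) -> (7.337,10.429) [heading=189, draw]
    FD 5.4: (7.337,10.429) -> (2.004,9.584) [heading=189, draw]
    LT 144: heading 189 -> 333
  ]
]
Final: pos=(2.004,9.584), heading=333, 30 segment(s) drawn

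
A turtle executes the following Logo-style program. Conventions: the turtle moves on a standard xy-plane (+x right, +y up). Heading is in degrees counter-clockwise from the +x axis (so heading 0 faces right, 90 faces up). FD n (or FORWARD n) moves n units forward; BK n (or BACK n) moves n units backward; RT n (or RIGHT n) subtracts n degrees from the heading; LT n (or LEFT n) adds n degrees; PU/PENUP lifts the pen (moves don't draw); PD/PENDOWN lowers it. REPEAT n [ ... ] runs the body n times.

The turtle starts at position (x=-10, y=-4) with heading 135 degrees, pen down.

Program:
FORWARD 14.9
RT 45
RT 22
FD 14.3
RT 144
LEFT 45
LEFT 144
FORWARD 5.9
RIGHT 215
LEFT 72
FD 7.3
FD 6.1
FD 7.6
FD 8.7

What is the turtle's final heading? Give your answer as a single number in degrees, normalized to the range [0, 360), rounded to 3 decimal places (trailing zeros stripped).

Executing turtle program step by step:
Start: pos=(-10,-4), heading=135, pen down
FD 14.9: (-10,-4) -> (-20.536,6.536) [heading=135, draw]
RT 45: heading 135 -> 90
RT 22: heading 90 -> 68
FD 14.3: (-20.536,6.536) -> (-15.179,19.795) [heading=68, draw]
RT 144: heading 68 -> 284
LT 45: heading 284 -> 329
LT 144: heading 329 -> 113
FD 5.9: (-15.179,19.795) -> (-17.484,25.226) [heading=113, draw]
RT 215: heading 113 -> 258
LT 72: heading 258 -> 330
FD 7.3: (-17.484,25.226) -> (-11.162,21.576) [heading=330, draw]
FD 6.1: (-11.162,21.576) -> (-5.88,18.526) [heading=330, draw]
FD 7.6: (-5.88,18.526) -> (0.702,14.726) [heading=330, draw]
FD 8.7: (0.702,14.726) -> (8.237,10.376) [heading=330, draw]
Final: pos=(8.237,10.376), heading=330, 7 segment(s) drawn

Answer: 330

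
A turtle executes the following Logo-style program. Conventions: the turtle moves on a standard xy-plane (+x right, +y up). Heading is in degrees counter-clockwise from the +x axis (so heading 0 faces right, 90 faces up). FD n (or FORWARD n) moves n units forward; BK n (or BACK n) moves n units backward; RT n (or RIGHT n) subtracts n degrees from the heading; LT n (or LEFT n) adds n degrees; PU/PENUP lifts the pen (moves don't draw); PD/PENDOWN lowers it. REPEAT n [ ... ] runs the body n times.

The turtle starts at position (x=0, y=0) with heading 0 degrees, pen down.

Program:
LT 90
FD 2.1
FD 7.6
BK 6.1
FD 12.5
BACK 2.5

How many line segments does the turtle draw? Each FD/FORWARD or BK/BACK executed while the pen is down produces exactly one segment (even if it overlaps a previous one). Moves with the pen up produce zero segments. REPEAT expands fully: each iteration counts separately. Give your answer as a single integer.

Executing turtle program step by step:
Start: pos=(0,0), heading=0, pen down
LT 90: heading 0 -> 90
FD 2.1: (0,0) -> (0,2.1) [heading=90, draw]
FD 7.6: (0,2.1) -> (0,9.7) [heading=90, draw]
BK 6.1: (0,9.7) -> (0,3.6) [heading=90, draw]
FD 12.5: (0,3.6) -> (0,16.1) [heading=90, draw]
BK 2.5: (0,16.1) -> (0,13.6) [heading=90, draw]
Final: pos=(0,13.6), heading=90, 5 segment(s) drawn
Segments drawn: 5

Answer: 5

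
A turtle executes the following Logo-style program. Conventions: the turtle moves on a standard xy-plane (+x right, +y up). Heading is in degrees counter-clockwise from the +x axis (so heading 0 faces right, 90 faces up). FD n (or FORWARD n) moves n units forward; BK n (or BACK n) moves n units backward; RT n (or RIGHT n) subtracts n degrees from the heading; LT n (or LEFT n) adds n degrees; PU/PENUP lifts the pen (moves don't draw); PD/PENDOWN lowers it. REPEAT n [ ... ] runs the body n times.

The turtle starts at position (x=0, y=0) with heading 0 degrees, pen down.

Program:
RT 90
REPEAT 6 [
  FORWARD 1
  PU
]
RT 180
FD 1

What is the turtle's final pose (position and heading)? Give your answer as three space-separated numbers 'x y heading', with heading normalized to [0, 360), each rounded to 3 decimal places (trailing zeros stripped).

Answer: 0 -5 90

Derivation:
Executing turtle program step by step:
Start: pos=(0,0), heading=0, pen down
RT 90: heading 0 -> 270
REPEAT 6 [
  -- iteration 1/6 --
  FD 1: (0,0) -> (0,-1) [heading=270, draw]
  PU: pen up
  -- iteration 2/6 --
  FD 1: (0,-1) -> (0,-2) [heading=270, move]
  PU: pen up
  -- iteration 3/6 --
  FD 1: (0,-2) -> (0,-3) [heading=270, move]
  PU: pen up
  -- iteration 4/6 --
  FD 1: (0,-3) -> (0,-4) [heading=270, move]
  PU: pen up
  -- iteration 5/6 --
  FD 1: (0,-4) -> (0,-5) [heading=270, move]
  PU: pen up
  -- iteration 6/6 --
  FD 1: (0,-5) -> (0,-6) [heading=270, move]
  PU: pen up
]
RT 180: heading 270 -> 90
FD 1: (0,-6) -> (0,-5) [heading=90, move]
Final: pos=(0,-5), heading=90, 1 segment(s) drawn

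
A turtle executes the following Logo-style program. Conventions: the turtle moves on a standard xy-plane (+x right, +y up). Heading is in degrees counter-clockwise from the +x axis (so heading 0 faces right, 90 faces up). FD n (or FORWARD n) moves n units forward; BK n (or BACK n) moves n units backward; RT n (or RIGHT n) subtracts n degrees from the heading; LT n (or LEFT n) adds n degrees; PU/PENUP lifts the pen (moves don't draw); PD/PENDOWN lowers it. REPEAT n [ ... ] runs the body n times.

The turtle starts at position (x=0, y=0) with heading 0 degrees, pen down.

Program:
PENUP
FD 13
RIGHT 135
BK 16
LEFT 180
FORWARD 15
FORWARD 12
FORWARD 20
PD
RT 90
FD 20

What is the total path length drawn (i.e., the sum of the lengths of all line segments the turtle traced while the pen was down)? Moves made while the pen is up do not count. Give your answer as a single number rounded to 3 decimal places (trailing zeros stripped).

Answer: 20

Derivation:
Executing turtle program step by step:
Start: pos=(0,0), heading=0, pen down
PU: pen up
FD 13: (0,0) -> (13,0) [heading=0, move]
RT 135: heading 0 -> 225
BK 16: (13,0) -> (24.314,11.314) [heading=225, move]
LT 180: heading 225 -> 45
FD 15: (24.314,11.314) -> (34.92,21.92) [heading=45, move]
FD 12: (34.92,21.92) -> (43.406,30.406) [heading=45, move]
FD 20: (43.406,30.406) -> (57.548,44.548) [heading=45, move]
PD: pen down
RT 90: heading 45 -> 315
FD 20: (57.548,44.548) -> (71.69,30.406) [heading=315, draw]
Final: pos=(71.69,30.406), heading=315, 1 segment(s) drawn

Segment lengths:
  seg 1: (57.548,44.548) -> (71.69,30.406), length = 20
Total = 20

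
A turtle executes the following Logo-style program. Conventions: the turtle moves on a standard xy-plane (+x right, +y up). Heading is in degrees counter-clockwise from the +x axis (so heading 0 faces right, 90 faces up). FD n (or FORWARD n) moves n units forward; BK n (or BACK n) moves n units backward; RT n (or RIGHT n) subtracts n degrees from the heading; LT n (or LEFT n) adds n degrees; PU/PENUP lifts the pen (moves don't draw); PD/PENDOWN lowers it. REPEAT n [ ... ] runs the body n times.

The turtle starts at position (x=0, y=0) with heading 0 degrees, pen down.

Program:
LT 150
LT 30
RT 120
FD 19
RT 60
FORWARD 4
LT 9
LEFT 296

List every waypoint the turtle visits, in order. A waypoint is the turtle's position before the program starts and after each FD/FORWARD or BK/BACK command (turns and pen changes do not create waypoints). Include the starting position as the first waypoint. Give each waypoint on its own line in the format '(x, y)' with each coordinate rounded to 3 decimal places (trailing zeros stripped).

Executing turtle program step by step:
Start: pos=(0,0), heading=0, pen down
LT 150: heading 0 -> 150
LT 30: heading 150 -> 180
RT 120: heading 180 -> 60
FD 19: (0,0) -> (9.5,16.454) [heading=60, draw]
RT 60: heading 60 -> 0
FD 4: (9.5,16.454) -> (13.5,16.454) [heading=0, draw]
LT 9: heading 0 -> 9
LT 296: heading 9 -> 305
Final: pos=(13.5,16.454), heading=305, 2 segment(s) drawn
Waypoints (3 total):
(0, 0)
(9.5, 16.454)
(13.5, 16.454)

Answer: (0, 0)
(9.5, 16.454)
(13.5, 16.454)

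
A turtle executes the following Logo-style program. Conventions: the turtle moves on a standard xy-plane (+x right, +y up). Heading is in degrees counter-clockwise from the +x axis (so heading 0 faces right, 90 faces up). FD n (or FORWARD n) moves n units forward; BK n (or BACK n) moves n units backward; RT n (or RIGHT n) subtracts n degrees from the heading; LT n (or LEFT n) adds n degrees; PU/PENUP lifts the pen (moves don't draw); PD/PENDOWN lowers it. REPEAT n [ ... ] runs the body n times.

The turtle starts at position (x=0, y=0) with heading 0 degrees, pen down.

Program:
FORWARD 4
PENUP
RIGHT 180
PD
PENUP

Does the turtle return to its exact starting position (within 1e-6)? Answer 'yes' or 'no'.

Answer: no

Derivation:
Executing turtle program step by step:
Start: pos=(0,0), heading=0, pen down
FD 4: (0,0) -> (4,0) [heading=0, draw]
PU: pen up
RT 180: heading 0 -> 180
PD: pen down
PU: pen up
Final: pos=(4,0), heading=180, 1 segment(s) drawn

Start position: (0, 0)
Final position: (4, 0)
Distance = 4; >= 1e-6 -> NOT closed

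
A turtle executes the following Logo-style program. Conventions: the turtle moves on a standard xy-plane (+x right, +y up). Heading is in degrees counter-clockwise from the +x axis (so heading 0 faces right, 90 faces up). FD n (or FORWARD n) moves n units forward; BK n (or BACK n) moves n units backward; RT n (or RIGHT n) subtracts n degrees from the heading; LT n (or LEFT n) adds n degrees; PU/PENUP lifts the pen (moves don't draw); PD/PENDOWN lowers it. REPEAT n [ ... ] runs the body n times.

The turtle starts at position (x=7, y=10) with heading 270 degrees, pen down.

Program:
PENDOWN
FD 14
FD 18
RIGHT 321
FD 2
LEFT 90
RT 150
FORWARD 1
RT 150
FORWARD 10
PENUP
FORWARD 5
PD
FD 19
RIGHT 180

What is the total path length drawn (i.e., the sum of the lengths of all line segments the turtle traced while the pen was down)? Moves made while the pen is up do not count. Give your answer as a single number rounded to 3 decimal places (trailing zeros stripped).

Answer: 64

Derivation:
Executing turtle program step by step:
Start: pos=(7,10), heading=270, pen down
PD: pen down
FD 14: (7,10) -> (7,-4) [heading=270, draw]
FD 18: (7,-4) -> (7,-22) [heading=270, draw]
RT 321: heading 270 -> 309
FD 2: (7,-22) -> (8.259,-23.554) [heading=309, draw]
LT 90: heading 309 -> 39
RT 150: heading 39 -> 249
FD 1: (8.259,-23.554) -> (7.9,-24.488) [heading=249, draw]
RT 150: heading 249 -> 99
FD 10: (7.9,-24.488) -> (6.336,-14.611) [heading=99, draw]
PU: pen up
FD 5: (6.336,-14.611) -> (5.554,-9.673) [heading=99, move]
PD: pen down
FD 19: (5.554,-9.673) -> (2.582,9.094) [heading=99, draw]
RT 180: heading 99 -> 279
Final: pos=(2.582,9.094), heading=279, 6 segment(s) drawn

Segment lengths:
  seg 1: (7,10) -> (7,-4), length = 14
  seg 2: (7,-4) -> (7,-22), length = 18
  seg 3: (7,-22) -> (8.259,-23.554), length = 2
  seg 4: (8.259,-23.554) -> (7.9,-24.488), length = 1
  seg 5: (7.9,-24.488) -> (6.336,-14.611), length = 10
  seg 6: (5.554,-9.673) -> (2.582,9.094), length = 19
Total = 64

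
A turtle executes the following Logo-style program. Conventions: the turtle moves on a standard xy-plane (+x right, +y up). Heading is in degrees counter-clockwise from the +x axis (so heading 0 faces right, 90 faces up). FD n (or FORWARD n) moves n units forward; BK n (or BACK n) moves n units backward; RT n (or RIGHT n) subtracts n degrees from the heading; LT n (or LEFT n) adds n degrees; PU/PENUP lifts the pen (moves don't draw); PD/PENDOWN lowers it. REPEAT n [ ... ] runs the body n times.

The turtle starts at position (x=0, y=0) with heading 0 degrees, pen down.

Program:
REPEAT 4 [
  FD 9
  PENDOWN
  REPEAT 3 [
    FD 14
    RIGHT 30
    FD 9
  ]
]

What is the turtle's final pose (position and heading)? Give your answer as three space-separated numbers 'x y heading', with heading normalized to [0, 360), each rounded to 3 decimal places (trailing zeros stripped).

Answer: 0 0 0

Derivation:
Executing turtle program step by step:
Start: pos=(0,0), heading=0, pen down
REPEAT 4 [
  -- iteration 1/4 --
  FD 9: (0,0) -> (9,0) [heading=0, draw]
  PD: pen down
  REPEAT 3 [
    -- iteration 1/3 --
    FD 14: (9,0) -> (23,0) [heading=0, draw]
    RT 30: heading 0 -> 330
    FD 9: (23,0) -> (30.794,-4.5) [heading=330, draw]
    -- iteration 2/3 --
    FD 14: (30.794,-4.5) -> (42.919,-11.5) [heading=330, draw]
    RT 30: heading 330 -> 300
    FD 9: (42.919,-11.5) -> (47.419,-19.294) [heading=300, draw]
    -- iteration 3/3 --
    FD 14: (47.419,-19.294) -> (54.419,-31.419) [heading=300, draw]
    RT 30: heading 300 -> 270
    FD 9: (54.419,-31.419) -> (54.419,-40.419) [heading=270, draw]
  ]
  -- iteration 2/4 --
  FD 9: (54.419,-40.419) -> (54.419,-49.419) [heading=270, draw]
  PD: pen down
  REPEAT 3 [
    -- iteration 1/3 --
    FD 14: (54.419,-49.419) -> (54.419,-63.419) [heading=270, draw]
    RT 30: heading 270 -> 240
    FD 9: (54.419,-63.419) -> (49.919,-71.213) [heading=240, draw]
    -- iteration 2/3 --
    FD 14: (49.919,-71.213) -> (42.919,-83.337) [heading=240, draw]
    RT 30: heading 240 -> 210
    FD 9: (42.919,-83.337) -> (35.124,-87.837) [heading=210, draw]
    -- iteration 3/3 --
    FD 14: (35.124,-87.837) -> (23,-94.837) [heading=210, draw]
    RT 30: heading 210 -> 180
    FD 9: (23,-94.837) -> (14,-94.837) [heading=180, draw]
  ]
  -- iteration 3/4 --
  FD 9: (14,-94.837) -> (5,-94.837) [heading=180, draw]
  PD: pen down
  REPEAT 3 [
    -- iteration 1/3 --
    FD 14: (5,-94.837) -> (-9,-94.837) [heading=180, draw]
    RT 30: heading 180 -> 150
    FD 9: (-9,-94.837) -> (-16.794,-90.337) [heading=150, draw]
    -- iteration 2/3 --
    FD 14: (-16.794,-90.337) -> (-28.919,-83.337) [heading=150, draw]
    RT 30: heading 150 -> 120
    FD 9: (-28.919,-83.337) -> (-33.419,-75.543) [heading=120, draw]
    -- iteration 3/3 --
    FD 14: (-33.419,-75.543) -> (-40.419,-63.419) [heading=120, draw]
    RT 30: heading 120 -> 90
    FD 9: (-40.419,-63.419) -> (-40.419,-54.419) [heading=90, draw]
  ]
  -- iteration 4/4 --
  FD 9: (-40.419,-54.419) -> (-40.419,-45.419) [heading=90, draw]
  PD: pen down
  REPEAT 3 [
    -- iteration 1/3 --
    FD 14: (-40.419,-45.419) -> (-40.419,-31.419) [heading=90, draw]
    RT 30: heading 90 -> 60
    FD 9: (-40.419,-31.419) -> (-35.919,-23.624) [heading=60, draw]
    -- iteration 2/3 --
    FD 14: (-35.919,-23.624) -> (-28.919,-11.5) [heading=60, draw]
    RT 30: heading 60 -> 30
    FD 9: (-28.919,-11.5) -> (-21.124,-7) [heading=30, draw]
    -- iteration 3/3 --
    FD 14: (-21.124,-7) -> (-9,0) [heading=30, draw]
    RT 30: heading 30 -> 0
    FD 9: (-9,0) -> (0,0) [heading=0, draw]
  ]
]
Final: pos=(0,0), heading=0, 28 segment(s) drawn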